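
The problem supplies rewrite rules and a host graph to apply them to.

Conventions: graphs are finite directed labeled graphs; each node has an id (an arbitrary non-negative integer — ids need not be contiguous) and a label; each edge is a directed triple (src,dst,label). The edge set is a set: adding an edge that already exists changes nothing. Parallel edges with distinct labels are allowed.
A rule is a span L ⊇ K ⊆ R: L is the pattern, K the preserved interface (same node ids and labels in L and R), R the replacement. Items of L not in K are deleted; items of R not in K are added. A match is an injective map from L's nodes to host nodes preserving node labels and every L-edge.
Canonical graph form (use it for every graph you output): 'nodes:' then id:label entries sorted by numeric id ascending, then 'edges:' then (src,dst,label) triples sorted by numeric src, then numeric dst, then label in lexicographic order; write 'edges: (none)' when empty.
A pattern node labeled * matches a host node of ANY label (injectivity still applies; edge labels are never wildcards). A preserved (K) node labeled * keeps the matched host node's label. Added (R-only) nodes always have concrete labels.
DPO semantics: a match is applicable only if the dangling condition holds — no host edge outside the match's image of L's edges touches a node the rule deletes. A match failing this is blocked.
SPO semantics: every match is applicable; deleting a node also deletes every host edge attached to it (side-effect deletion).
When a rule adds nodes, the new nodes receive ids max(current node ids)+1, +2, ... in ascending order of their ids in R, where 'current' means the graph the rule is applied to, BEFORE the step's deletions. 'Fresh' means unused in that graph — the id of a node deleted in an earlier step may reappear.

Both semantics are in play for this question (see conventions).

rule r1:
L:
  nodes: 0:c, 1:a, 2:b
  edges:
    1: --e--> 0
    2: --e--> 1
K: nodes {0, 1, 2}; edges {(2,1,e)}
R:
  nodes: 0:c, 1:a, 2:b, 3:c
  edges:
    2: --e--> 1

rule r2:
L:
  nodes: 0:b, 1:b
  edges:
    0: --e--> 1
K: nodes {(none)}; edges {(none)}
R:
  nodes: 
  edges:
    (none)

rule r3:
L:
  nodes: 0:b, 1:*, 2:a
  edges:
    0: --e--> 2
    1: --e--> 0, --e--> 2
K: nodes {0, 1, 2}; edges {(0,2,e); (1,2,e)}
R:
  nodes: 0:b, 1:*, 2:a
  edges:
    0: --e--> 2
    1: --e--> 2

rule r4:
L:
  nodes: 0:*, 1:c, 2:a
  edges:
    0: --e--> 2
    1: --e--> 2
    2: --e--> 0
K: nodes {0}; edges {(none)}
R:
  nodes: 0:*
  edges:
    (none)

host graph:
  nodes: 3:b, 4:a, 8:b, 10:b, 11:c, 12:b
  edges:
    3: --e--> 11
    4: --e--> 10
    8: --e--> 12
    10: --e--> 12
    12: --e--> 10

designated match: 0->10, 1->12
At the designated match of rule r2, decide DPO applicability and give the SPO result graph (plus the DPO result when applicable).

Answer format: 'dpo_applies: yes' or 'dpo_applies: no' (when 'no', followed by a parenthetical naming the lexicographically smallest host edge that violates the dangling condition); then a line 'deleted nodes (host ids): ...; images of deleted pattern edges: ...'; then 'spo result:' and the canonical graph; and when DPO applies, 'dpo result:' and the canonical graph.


dpo_applies: no
(the rule deletes node 10, which keeps host edge (4,10,e) outside the match image — the dangling condition fails, DPO blocks; SPO proceeds and side-deletes such edges)
deleted nodes (host ids): 10, 12; images of deleted pattern edges: (10,12,e)
spo result:
nodes: 3:b, 4:a, 8:b, 11:c
edges: (3,11,e)


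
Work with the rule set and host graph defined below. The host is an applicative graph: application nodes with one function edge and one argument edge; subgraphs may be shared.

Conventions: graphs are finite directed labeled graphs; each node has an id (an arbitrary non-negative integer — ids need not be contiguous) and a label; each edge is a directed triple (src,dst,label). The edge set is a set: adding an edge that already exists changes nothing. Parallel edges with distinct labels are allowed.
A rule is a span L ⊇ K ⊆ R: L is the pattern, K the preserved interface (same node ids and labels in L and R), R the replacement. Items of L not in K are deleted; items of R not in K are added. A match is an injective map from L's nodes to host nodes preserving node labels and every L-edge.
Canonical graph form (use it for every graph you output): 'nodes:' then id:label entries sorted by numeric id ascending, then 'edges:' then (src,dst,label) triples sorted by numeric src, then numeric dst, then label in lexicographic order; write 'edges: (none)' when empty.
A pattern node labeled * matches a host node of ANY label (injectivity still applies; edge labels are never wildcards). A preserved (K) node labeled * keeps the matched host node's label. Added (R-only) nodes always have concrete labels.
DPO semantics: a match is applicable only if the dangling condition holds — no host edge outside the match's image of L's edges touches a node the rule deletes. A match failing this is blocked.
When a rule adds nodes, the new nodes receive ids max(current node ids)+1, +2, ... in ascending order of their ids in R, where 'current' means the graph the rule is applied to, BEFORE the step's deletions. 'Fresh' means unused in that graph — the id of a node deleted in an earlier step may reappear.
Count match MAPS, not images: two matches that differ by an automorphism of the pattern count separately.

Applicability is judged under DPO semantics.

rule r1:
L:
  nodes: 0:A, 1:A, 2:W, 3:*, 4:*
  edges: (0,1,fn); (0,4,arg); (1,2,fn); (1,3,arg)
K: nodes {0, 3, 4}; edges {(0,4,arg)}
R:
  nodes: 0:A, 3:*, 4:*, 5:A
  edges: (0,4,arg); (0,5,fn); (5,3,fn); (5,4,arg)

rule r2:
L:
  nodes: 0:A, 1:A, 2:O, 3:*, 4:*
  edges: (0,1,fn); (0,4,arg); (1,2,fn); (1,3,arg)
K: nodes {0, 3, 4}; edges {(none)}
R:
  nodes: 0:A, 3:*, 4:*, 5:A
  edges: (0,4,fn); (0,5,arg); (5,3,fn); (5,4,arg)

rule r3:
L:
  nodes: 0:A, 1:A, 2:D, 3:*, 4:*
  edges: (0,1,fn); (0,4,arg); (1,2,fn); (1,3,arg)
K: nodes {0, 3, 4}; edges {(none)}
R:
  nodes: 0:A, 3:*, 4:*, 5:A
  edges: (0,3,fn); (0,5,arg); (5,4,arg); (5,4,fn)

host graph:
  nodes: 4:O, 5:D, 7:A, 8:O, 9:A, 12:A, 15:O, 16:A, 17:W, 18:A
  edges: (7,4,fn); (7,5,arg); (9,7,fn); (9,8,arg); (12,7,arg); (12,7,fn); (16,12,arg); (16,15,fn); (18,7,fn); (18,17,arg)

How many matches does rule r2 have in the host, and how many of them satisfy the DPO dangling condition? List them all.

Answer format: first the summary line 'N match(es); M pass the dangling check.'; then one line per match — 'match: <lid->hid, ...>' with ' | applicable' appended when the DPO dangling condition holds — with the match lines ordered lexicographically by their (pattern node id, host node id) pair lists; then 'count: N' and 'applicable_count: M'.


2 match(es); 0 pass the dangling check.
match: 0->9, 1->7, 2->4, 3->5, 4->8
match: 0->18, 1->7, 2->4, 3->5, 4->17
count: 2
applicable_count: 0


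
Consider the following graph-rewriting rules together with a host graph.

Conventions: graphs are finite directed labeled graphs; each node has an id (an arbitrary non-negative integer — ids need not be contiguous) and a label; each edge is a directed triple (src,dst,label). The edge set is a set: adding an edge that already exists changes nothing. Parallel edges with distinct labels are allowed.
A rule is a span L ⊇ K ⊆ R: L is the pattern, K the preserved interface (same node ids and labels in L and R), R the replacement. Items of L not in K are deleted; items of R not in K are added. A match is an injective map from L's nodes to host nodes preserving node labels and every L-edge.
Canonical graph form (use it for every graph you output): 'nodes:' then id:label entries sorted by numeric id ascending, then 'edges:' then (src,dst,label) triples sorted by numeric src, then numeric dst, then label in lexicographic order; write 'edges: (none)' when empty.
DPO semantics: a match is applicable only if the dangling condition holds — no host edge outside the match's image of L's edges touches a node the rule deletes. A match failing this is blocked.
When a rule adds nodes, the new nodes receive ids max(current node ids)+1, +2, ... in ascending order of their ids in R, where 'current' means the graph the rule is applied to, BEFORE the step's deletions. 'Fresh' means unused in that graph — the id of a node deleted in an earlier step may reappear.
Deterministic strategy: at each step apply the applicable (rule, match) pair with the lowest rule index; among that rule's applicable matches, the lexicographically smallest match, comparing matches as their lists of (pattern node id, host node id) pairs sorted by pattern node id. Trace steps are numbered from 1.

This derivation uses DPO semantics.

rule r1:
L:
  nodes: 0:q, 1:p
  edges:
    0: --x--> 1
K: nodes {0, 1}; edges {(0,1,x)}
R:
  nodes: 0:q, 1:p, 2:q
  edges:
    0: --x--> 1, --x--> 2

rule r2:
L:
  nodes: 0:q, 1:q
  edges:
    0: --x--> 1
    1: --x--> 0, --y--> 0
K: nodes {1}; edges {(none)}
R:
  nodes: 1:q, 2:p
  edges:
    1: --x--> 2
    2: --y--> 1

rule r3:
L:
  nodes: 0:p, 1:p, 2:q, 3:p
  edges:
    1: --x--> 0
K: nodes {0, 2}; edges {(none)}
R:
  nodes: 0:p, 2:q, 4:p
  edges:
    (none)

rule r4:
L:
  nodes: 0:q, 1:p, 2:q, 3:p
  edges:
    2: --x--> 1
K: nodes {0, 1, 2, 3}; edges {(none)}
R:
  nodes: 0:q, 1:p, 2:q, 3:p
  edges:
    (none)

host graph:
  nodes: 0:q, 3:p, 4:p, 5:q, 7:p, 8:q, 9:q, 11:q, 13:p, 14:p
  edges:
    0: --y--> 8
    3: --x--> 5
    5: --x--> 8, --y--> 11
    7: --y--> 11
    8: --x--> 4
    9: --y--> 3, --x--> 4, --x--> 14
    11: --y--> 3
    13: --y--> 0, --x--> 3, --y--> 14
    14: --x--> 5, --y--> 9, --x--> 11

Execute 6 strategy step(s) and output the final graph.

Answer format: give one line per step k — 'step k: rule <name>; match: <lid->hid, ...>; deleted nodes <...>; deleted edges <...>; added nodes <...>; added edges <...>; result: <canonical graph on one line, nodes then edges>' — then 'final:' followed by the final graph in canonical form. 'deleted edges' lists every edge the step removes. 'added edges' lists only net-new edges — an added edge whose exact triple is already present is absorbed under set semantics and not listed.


step 1: rule r1; match: 0->8, 1->4; deleted nodes (none); deleted edges (none); added nodes 15; added edges (8,15,x); result: nodes: 0:q, 3:p, 4:p, 5:q, 7:p, 8:q, 9:q, 11:q, 13:p, 14:p, 15:q edges: (0,8,y); (3,5,x); (5,8,x); (5,11,y); (7,11,y); (8,4,x); (8,15,x); (9,3,y); (9,4,x); (9,14,x); (11,3,y); (13,0,y); (13,3,x); (13,14,y); (14,5,x); (14,9,y); (14,11,x)
step 2: rule r1; match: 0->8, 1->4; deleted nodes (none); deleted edges (none); added nodes 16; added edges (8,16,x); result: nodes: 0:q, 3:p, 4:p, 5:q, 7:p, 8:q, 9:q, 11:q, 13:p, 14:p, 15:q, 16:q edges: (0,8,y); (3,5,x); (5,8,x); (5,11,y); (7,11,y); (8,4,x); (8,15,x); (8,16,x); (9,3,y); (9,4,x); (9,14,x); (11,3,y); (13,0,y); (13,3,x); (13,14,y); (14,5,x); (14,9,y); (14,11,x)
step 3: rule r1; match: 0->8, 1->4; deleted nodes (none); deleted edges (none); added nodes 17; added edges (8,17,x); result: nodes: 0:q, 3:p, 4:p, 5:q, 7:p, 8:q, 9:q, 11:q, 13:p, 14:p, 15:q, 16:q, 17:q edges: (0,8,y); (3,5,x); (5,8,x); (5,11,y); (7,11,y); (8,4,x); (8,15,x); (8,16,x); (8,17,x); (9,3,y); (9,4,x); (9,14,x); (11,3,y); (13,0,y); (13,3,x); (13,14,y); (14,5,x); (14,9,y); (14,11,x)
step 4: rule r1; match: 0->8, 1->4; deleted nodes (none); deleted edges (none); added nodes 18; added edges (8,18,x); result: nodes: 0:q, 3:p, 4:p, 5:q, 7:p, 8:q, 9:q, 11:q, 13:p, 14:p, 15:q, 16:q, 17:q, 18:q edges: (0,8,y); (3,5,x); (5,8,x); (5,11,y); (7,11,y); (8,4,x); (8,15,x); (8,16,x); (8,17,x); (8,18,x); (9,3,y); (9,4,x); (9,14,x); (11,3,y); (13,0,y); (13,3,x); (13,14,y); (14,5,x); (14,9,y); (14,11,x)
step 5: rule r1; match: 0->8, 1->4; deleted nodes (none); deleted edges (none); added nodes 19; added edges (8,19,x); result: nodes: 0:q, 3:p, 4:p, 5:q, 7:p, 8:q, 9:q, 11:q, 13:p, 14:p, 15:q, 16:q, 17:q, 18:q, 19:q edges: (0,8,y); (3,5,x); (5,8,x); (5,11,y); (7,11,y); (8,4,x); (8,15,x); (8,16,x); (8,17,x); (8,18,x); (8,19,x); (9,3,y); (9,4,x); (9,14,x); (11,3,y); (13,0,y); (13,3,x); (13,14,y); (14,5,x); (14,9,y); (14,11,x)
step 6: rule r1; match: 0->8, 1->4; deleted nodes (none); deleted edges (none); added nodes 20; added edges (8,20,x); result: nodes: 0:q, 3:p, 4:p, 5:q, 7:p, 8:q, 9:q, 11:q, 13:p, 14:p, 15:q, 16:q, 17:q, 18:q, 19:q, 20:q edges: (0,8,y); (3,5,x); (5,8,x); (5,11,y); (7,11,y); (8,4,x); (8,15,x); (8,16,x); (8,17,x); (8,18,x); (8,19,x); (8,20,x); (9,3,y); (9,4,x); (9,14,x); (11,3,y); (13,0,y); (13,3,x); (13,14,y); (14,5,x); (14,9,y); (14,11,x)
final:
nodes: 0:q, 3:p, 4:p, 5:q, 7:p, 8:q, 9:q, 11:q, 13:p, 14:p, 15:q, 16:q, 17:q, 18:q, 19:q, 20:q
edges: (0,8,y); (3,5,x); (5,8,x); (5,11,y); (7,11,y); (8,4,x); (8,15,x); (8,16,x); (8,17,x); (8,18,x); (8,19,x); (8,20,x); (9,3,y); (9,4,x); (9,14,x); (11,3,y); (13,0,y); (13,3,x); (13,14,y); (14,5,x); (14,9,y); (14,11,x)


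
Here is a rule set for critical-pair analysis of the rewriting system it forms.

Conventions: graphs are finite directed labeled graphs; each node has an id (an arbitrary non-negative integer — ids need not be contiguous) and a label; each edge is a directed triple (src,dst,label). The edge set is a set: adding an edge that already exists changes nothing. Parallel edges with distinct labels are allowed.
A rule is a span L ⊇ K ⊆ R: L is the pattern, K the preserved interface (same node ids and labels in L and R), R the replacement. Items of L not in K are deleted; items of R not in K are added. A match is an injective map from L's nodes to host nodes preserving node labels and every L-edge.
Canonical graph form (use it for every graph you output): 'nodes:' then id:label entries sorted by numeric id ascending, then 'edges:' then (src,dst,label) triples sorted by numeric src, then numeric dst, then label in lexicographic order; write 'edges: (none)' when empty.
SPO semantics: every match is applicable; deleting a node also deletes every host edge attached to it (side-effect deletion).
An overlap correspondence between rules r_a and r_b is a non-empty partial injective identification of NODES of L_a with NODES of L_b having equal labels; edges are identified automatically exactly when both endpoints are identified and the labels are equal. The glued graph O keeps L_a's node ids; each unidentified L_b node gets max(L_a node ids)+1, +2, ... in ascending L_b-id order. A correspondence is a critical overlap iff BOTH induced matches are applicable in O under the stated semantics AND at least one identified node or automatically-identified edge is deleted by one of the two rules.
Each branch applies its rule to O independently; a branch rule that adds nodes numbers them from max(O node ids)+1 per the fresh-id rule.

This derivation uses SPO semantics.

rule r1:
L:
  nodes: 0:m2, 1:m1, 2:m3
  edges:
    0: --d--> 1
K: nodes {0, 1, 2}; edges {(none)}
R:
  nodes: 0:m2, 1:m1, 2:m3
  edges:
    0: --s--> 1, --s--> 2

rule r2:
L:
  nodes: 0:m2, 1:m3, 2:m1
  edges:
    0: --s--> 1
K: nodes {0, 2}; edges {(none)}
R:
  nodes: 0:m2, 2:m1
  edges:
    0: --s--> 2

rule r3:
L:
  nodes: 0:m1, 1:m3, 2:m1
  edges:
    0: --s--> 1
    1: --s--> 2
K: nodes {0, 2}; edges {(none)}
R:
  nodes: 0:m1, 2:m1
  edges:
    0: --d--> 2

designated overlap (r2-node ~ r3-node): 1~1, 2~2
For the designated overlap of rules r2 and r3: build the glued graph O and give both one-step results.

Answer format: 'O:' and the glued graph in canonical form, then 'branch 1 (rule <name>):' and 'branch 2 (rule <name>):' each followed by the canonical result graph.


O:
nodes: 0:m2, 1:m3, 2:m1, 3:m1
edges: (0,1,s); (1,2,s); (3,1,s)
branch 1 (rule r2):
nodes: 0:m2, 2:m1, 3:m1
edges: (0,2,s)
branch 2 (rule r3):
nodes: 0:m2, 2:m1, 3:m1
edges: (3,2,d)


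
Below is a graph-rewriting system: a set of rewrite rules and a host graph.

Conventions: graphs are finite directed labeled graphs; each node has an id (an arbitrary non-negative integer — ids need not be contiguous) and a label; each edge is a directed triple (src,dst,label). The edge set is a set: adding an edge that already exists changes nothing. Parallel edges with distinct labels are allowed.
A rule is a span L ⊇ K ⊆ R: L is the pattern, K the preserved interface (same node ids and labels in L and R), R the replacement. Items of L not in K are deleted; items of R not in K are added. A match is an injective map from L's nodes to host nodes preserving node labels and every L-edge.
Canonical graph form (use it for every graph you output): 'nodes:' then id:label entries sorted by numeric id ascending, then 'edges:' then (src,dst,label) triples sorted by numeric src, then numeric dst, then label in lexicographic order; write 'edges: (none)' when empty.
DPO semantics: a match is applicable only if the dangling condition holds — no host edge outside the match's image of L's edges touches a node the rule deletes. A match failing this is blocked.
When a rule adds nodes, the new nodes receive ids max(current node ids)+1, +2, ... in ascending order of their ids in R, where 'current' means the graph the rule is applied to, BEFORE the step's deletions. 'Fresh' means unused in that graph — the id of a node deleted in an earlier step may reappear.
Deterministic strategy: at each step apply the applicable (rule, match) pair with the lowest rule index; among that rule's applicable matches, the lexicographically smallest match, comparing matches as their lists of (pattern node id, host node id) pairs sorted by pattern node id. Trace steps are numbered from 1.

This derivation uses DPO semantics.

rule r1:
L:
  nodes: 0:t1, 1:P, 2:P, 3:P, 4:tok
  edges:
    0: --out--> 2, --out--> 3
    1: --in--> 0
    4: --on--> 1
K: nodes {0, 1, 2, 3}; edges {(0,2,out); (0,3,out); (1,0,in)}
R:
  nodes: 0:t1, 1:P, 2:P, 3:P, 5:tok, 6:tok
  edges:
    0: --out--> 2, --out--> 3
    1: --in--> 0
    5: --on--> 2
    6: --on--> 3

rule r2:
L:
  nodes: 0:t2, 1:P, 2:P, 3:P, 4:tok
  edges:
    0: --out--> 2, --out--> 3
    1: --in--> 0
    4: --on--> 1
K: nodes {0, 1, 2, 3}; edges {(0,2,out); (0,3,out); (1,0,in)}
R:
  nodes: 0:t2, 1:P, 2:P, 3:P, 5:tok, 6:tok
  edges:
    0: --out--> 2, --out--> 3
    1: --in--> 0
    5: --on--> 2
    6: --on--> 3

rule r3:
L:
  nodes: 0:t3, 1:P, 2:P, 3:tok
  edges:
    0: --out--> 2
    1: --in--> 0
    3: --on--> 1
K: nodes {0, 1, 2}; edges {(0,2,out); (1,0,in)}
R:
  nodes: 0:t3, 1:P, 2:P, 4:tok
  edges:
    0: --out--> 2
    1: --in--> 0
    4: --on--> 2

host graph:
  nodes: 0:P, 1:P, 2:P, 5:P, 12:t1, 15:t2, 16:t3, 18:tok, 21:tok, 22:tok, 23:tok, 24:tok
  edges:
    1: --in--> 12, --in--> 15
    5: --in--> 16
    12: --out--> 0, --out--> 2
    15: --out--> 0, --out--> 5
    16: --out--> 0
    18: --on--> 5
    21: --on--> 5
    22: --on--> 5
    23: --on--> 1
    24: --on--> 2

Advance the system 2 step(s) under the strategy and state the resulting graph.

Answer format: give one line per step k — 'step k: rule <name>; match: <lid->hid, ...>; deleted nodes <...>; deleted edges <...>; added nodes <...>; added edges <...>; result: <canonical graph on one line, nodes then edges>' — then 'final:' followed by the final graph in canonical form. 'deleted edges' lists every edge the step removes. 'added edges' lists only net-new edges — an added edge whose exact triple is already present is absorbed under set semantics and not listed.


step 1: rule r1; match: 0->12, 1->1, 2->0, 3->2, 4->23; deleted nodes 23; deleted edges (23,1,on); added nodes 25, 26; added edges (25,0,on); (26,2,on); result: nodes: 0:P, 1:P, 2:P, 5:P, 12:t1, 15:t2, 16:t3, 18:tok, 21:tok, 22:tok, 24:tok, 25:tok, 26:tok edges: (1,12,in); (1,15,in); (5,16,in); (12,0,out); (12,2,out); (15,0,out); (15,5,out); (16,0,out); (18,5,on); (21,5,on); (22,5,on); (24,2,on); (25,0,on); (26,2,on)
step 2: rule r3; match: 0->16, 1->5, 2->0, 3->18; deleted nodes 18; deleted edges (18,5,on); added nodes 27; added edges (27,0,on); result: nodes: 0:P, 1:P, 2:P, 5:P, 12:t1, 15:t2, 16:t3, 21:tok, 22:tok, 24:tok, 25:tok, 26:tok, 27:tok edges: (1,12,in); (1,15,in); (5,16,in); (12,0,out); (12,2,out); (15,0,out); (15,5,out); (16,0,out); (21,5,on); (22,5,on); (24,2,on); (25,0,on); (26,2,on); (27,0,on)
final:
nodes: 0:P, 1:P, 2:P, 5:P, 12:t1, 15:t2, 16:t3, 21:tok, 22:tok, 24:tok, 25:tok, 26:tok, 27:tok
edges: (1,12,in); (1,15,in); (5,16,in); (12,0,out); (12,2,out); (15,0,out); (15,5,out); (16,0,out); (21,5,on); (22,5,on); (24,2,on); (25,0,on); (26,2,on); (27,0,on)


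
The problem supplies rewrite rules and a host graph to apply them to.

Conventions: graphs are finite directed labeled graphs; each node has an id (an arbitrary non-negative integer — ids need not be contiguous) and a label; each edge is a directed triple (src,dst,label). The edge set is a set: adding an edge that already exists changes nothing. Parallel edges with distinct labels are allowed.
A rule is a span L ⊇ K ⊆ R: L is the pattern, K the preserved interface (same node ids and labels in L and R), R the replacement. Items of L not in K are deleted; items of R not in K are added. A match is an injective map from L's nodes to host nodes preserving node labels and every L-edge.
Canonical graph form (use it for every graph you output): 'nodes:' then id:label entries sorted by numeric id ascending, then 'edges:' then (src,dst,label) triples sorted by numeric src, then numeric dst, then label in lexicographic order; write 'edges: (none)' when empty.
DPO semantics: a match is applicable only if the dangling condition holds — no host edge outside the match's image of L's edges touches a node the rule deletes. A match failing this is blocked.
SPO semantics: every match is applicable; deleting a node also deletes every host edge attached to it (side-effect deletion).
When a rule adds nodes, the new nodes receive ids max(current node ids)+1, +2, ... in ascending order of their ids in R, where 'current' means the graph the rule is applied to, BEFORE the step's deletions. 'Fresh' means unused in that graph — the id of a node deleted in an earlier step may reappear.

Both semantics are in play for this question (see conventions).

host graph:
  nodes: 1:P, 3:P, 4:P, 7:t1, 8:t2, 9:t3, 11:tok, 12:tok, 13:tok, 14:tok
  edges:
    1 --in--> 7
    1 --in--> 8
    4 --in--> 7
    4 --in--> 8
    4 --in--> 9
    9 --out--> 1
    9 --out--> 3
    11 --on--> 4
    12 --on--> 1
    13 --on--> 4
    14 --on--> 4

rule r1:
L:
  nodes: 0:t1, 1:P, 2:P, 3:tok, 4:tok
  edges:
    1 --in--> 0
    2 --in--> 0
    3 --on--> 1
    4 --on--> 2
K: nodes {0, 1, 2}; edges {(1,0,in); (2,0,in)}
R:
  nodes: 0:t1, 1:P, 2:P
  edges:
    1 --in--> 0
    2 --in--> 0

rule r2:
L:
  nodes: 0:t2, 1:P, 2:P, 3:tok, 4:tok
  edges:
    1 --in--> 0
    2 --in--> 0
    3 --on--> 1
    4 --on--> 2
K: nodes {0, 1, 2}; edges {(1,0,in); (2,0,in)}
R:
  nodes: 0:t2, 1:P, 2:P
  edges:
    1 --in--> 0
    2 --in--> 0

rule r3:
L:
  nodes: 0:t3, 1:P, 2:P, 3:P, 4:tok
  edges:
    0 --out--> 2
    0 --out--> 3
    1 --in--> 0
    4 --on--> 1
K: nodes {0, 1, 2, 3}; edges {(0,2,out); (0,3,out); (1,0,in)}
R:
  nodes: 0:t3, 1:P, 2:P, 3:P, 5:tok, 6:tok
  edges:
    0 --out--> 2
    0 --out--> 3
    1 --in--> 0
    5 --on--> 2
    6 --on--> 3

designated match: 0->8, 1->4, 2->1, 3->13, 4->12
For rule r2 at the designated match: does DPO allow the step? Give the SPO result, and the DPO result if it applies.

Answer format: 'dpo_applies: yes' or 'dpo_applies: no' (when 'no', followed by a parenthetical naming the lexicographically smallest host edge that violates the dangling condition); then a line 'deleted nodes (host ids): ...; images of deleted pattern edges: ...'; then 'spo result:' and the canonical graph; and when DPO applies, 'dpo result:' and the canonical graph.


dpo_applies: yes
deleted nodes (host ids): 12, 13; images of deleted pattern edges: (12,1,on); (13,4,on)
spo result:
nodes: 1:P, 3:P, 4:P, 7:t1, 8:t2, 9:t3, 11:tok, 14:tok
edges: (1,7,in); (1,8,in); (4,7,in); (4,8,in); (4,9,in); (9,1,out); (9,3,out); (11,4,on); (14,4,on)
dpo result:
nodes: 1:P, 3:P, 4:P, 7:t1, 8:t2, 9:t3, 11:tok, 14:tok
edges: (1,7,in); (1,8,in); (4,7,in); (4,8,in); (4,9,in); (9,1,out); (9,3,out); (11,4,on); (14,4,on)


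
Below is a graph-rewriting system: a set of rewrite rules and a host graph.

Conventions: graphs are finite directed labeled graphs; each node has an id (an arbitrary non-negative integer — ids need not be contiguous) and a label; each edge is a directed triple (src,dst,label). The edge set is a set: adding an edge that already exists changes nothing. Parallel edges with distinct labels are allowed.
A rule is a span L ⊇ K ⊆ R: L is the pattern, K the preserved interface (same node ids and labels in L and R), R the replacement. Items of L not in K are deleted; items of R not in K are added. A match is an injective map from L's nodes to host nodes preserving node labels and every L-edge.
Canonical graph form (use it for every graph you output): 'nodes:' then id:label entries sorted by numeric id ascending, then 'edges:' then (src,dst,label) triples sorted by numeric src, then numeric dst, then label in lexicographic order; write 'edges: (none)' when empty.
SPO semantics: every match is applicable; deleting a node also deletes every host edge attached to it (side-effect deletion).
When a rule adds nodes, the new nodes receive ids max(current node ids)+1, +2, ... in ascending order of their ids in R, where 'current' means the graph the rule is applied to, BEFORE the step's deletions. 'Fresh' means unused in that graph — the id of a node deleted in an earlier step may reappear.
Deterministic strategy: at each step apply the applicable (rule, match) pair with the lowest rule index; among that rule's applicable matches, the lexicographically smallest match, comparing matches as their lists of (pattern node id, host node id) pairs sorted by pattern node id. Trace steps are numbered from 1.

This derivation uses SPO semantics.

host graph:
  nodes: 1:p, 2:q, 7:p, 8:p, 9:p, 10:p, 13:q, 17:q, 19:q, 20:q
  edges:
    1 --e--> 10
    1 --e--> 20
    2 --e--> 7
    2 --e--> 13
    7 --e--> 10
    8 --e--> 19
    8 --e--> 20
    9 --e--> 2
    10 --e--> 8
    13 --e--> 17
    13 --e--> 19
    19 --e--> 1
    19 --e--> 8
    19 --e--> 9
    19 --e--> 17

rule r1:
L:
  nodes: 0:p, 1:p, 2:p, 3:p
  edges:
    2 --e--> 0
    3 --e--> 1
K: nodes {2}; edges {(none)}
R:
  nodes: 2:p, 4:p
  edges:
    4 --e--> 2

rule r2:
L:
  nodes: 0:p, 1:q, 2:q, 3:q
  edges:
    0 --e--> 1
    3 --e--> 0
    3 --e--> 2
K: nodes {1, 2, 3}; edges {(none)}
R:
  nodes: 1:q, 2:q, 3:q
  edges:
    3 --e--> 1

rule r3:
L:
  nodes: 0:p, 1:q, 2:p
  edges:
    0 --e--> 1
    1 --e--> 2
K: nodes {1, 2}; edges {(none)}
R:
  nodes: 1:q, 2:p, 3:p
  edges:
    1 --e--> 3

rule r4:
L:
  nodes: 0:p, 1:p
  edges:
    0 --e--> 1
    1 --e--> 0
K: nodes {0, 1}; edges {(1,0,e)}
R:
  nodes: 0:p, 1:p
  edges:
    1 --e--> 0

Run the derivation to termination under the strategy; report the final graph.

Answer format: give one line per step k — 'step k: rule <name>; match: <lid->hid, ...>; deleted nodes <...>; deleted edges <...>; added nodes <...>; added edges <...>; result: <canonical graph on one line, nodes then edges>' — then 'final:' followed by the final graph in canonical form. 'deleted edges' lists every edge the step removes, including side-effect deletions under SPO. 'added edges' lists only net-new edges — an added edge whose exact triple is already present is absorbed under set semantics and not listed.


step 1: rule r2; match: 0->1, 1->20, 2->17, 3->19; deleted nodes 1; deleted edges (1,10,e); (1,20,e); (19,1,e); (19,17,e); added nodes (none); added edges (19,20,e); result: nodes: 2:q, 7:p, 8:p, 9:p, 10:p, 13:q, 17:q, 19:q, 20:q edges: (2,7,e); (2,13,e); (7,10,e); (8,19,e); (8,20,e); (9,2,e); (10,8,e); (13,17,e); (13,19,e); (19,8,e); (19,9,e); (19,20,e)
step 2: rule r2; match: 0->9, 1->2, 2->20, 3->19; deleted nodes 9; deleted edges (9,2,e); (19,9,e); (19,20,e); added nodes (none); added edges (19,2,e); result: nodes: 2:q, 7:p, 8:p, 10:p, 13:q, 17:q, 19:q, 20:q edges: (2,7,e); (2,13,e); (7,10,e); (8,19,e); (8,20,e); (10,8,e); (13,17,e); (13,19,e); (19,2,e); (19,8,e)
step 3: rule r2; match: 0->8, 1->20, 2->2, 3->19; deleted nodes 8; deleted edges (8,19,e); (8,20,e); (10,8,e); (19,2,e); (19,8,e); added nodes (none); added edges (19,20,e); result: nodes: 2:q, 7:p, 10:p, 13:q, 17:q, 19:q, 20:q edges: (2,7,e); (2,13,e); (7,10,e); (13,17,e); (13,19,e); (19,20,e)
final:
nodes: 2:q, 7:p, 10:p, 13:q, 17:q, 19:q, 20:q
edges: (2,7,e); (2,13,e); (7,10,e); (13,17,e); (13,19,e); (19,20,e)


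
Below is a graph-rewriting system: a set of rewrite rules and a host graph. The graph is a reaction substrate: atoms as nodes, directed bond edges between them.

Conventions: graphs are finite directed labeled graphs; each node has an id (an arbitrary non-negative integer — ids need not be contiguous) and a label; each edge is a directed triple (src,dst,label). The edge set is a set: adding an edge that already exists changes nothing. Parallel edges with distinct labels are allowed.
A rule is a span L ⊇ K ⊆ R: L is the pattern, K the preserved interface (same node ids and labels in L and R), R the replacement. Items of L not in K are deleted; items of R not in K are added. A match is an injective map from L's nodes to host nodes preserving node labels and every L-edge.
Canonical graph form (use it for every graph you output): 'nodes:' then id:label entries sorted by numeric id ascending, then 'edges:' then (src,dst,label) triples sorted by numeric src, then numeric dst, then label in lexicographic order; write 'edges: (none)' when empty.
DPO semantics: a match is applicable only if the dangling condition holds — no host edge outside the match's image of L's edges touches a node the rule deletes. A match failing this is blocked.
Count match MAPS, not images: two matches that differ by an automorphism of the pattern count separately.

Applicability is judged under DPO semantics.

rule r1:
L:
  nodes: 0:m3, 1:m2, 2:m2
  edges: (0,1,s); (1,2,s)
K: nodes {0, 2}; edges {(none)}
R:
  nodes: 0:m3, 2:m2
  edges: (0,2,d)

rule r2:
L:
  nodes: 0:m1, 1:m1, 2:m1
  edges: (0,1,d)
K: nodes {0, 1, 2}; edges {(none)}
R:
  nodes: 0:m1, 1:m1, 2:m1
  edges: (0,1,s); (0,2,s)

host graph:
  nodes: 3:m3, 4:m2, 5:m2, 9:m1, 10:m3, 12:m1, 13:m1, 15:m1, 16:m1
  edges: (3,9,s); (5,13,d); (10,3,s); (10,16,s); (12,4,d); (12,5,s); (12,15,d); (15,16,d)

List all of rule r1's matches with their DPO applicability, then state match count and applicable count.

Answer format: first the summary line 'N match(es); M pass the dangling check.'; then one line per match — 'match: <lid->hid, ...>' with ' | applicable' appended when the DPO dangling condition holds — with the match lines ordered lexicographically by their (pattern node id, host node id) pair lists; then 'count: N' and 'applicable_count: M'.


0 match(es); 0 pass the dangling check.
count: 0
applicable_count: 0


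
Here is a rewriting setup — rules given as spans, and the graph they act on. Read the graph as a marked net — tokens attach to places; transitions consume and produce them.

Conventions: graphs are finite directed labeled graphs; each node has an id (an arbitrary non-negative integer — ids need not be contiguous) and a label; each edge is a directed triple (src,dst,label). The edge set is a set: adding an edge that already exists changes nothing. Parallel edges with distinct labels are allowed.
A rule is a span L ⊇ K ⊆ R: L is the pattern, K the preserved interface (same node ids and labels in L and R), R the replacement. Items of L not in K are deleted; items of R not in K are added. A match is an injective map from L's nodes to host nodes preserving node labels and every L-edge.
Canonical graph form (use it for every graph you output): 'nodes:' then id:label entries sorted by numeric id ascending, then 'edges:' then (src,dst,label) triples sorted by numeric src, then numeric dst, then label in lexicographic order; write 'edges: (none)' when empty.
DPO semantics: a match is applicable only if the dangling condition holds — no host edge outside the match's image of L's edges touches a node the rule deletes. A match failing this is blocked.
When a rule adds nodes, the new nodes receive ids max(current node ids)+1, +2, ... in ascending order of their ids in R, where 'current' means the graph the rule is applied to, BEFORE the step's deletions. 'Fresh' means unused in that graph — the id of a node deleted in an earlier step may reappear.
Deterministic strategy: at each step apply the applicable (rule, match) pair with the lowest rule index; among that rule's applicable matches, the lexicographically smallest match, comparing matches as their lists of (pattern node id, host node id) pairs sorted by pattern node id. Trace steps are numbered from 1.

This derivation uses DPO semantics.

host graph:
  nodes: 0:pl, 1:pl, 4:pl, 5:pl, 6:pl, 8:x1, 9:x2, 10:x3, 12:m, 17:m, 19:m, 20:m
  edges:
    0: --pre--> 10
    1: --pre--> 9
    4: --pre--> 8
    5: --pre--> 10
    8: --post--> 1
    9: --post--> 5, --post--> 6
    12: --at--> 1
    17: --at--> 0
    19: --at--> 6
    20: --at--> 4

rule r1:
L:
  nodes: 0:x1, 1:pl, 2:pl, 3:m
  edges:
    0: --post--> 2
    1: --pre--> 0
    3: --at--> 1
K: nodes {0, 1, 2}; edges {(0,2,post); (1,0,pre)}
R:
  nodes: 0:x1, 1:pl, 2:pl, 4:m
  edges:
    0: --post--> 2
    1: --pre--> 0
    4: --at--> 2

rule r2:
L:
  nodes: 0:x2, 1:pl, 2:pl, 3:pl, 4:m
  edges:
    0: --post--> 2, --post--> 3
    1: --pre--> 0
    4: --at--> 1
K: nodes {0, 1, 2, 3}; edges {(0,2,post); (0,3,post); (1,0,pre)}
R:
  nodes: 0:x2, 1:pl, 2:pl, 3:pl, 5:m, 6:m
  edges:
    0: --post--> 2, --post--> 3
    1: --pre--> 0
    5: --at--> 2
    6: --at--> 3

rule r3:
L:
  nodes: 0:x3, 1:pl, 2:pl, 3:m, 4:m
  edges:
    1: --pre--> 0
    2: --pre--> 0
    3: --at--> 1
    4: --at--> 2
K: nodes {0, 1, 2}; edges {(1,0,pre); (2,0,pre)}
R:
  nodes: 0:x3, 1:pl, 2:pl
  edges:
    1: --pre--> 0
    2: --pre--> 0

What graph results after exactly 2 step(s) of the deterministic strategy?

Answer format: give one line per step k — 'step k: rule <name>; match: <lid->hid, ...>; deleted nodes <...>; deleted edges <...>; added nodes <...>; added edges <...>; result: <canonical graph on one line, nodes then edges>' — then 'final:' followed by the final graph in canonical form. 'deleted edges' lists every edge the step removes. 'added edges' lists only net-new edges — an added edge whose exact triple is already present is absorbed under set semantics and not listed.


step 1: rule r1; match: 0->8, 1->4, 2->1, 3->20; deleted nodes 20; deleted edges (20,4,at); added nodes 21; added edges (21,1,at); result: nodes: 0:pl, 1:pl, 4:pl, 5:pl, 6:pl, 8:x1, 9:x2, 10:x3, 12:m, 17:m, 19:m, 21:m edges: (0,10,pre); (1,9,pre); (4,8,pre); (5,10,pre); (8,1,post); (9,5,post); (9,6,post); (12,1,at); (17,0,at); (19,6,at); (21,1,at)
step 2: rule r2; match: 0->9, 1->1, 2->5, 3->6, 4->12; deleted nodes 12; deleted edges (12,1,at); added nodes 22, 23; added edges (22,5,at); (23,6,at); result: nodes: 0:pl, 1:pl, 4:pl, 5:pl, 6:pl, 8:x1, 9:x2, 10:x3, 17:m, 19:m, 21:m, 22:m, 23:m edges: (0,10,pre); (1,9,pre); (4,8,pre); (5,10,pre); (8,1,post); (9,5,post); (9,6,post); (17,0,at); (19,6,at); (21,1,at); (22,5,at); (23,6,at)
final:
nodes: 0:pl, 1:pl, 4:pl, 5:pl, 6:pl, 8:x1, 9:x2, 10:x3, 17:m, 19:m, 21:m, 22:m, 23:m
edges: (0,10,pre); (1,9,pre); (4,8,pre); (5,10,pre); (8,1,post); (9,5,post); (9,6,post); (17,0,at); (19,6,at); (21,1,at); (22,5,at); (23,6,at)


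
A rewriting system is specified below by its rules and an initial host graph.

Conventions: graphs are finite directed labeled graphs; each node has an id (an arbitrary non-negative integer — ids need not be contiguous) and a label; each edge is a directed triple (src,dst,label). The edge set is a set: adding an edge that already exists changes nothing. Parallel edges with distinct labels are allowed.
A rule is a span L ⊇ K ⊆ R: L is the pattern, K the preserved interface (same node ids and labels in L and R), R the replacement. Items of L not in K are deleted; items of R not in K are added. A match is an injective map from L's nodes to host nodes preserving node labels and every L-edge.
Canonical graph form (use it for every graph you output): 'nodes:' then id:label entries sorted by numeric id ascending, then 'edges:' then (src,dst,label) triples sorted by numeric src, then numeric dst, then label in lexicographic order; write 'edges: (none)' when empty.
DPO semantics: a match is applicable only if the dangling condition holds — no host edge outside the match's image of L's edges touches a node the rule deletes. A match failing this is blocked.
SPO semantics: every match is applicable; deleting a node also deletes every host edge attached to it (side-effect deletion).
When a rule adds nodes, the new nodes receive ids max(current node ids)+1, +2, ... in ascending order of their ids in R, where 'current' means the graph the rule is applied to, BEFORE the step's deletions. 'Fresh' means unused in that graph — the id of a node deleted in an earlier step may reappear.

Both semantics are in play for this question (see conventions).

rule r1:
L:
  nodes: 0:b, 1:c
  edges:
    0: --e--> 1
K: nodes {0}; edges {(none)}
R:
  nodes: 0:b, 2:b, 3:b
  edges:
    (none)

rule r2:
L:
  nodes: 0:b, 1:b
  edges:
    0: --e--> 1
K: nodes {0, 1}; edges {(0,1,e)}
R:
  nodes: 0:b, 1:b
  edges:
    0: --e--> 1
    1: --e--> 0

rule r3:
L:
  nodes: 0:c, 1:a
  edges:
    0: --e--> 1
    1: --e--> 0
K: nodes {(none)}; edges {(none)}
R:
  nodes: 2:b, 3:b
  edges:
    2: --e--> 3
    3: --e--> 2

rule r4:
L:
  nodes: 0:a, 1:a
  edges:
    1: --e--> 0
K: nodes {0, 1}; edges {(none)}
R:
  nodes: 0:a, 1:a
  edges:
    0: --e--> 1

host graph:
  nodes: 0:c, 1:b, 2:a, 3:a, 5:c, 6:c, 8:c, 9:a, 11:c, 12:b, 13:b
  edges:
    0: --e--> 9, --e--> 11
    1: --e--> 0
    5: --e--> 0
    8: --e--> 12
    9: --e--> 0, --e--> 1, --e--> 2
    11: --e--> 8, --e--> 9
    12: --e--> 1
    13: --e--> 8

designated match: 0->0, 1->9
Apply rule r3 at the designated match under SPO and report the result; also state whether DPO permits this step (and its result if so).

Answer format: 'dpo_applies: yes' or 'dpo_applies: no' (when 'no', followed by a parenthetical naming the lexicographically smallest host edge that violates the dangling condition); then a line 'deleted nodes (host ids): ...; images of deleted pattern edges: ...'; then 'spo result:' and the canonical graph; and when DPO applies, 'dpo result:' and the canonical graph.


dpo_applies: no
(the rule deletes node 0, which keeps host edge (0,11,e) outside the match image — the dangling condition fails, DPO blocks; SPO proceeds and side-deletes such edges)
deleted nodes (host ids): 0, 9; images of deleted pattern edges: (0,9,e); (9,0,e)
spo result:
nodes: 1:b, 2:a, 3:a, 5:c, 6:c, 8:c, 11:c, 12:b, 13:b, 14:b, 15:b
edges: (8,12,e); (11,8,e); (12,1,e); (13,8,e); (14,15,e); (15,14,e)


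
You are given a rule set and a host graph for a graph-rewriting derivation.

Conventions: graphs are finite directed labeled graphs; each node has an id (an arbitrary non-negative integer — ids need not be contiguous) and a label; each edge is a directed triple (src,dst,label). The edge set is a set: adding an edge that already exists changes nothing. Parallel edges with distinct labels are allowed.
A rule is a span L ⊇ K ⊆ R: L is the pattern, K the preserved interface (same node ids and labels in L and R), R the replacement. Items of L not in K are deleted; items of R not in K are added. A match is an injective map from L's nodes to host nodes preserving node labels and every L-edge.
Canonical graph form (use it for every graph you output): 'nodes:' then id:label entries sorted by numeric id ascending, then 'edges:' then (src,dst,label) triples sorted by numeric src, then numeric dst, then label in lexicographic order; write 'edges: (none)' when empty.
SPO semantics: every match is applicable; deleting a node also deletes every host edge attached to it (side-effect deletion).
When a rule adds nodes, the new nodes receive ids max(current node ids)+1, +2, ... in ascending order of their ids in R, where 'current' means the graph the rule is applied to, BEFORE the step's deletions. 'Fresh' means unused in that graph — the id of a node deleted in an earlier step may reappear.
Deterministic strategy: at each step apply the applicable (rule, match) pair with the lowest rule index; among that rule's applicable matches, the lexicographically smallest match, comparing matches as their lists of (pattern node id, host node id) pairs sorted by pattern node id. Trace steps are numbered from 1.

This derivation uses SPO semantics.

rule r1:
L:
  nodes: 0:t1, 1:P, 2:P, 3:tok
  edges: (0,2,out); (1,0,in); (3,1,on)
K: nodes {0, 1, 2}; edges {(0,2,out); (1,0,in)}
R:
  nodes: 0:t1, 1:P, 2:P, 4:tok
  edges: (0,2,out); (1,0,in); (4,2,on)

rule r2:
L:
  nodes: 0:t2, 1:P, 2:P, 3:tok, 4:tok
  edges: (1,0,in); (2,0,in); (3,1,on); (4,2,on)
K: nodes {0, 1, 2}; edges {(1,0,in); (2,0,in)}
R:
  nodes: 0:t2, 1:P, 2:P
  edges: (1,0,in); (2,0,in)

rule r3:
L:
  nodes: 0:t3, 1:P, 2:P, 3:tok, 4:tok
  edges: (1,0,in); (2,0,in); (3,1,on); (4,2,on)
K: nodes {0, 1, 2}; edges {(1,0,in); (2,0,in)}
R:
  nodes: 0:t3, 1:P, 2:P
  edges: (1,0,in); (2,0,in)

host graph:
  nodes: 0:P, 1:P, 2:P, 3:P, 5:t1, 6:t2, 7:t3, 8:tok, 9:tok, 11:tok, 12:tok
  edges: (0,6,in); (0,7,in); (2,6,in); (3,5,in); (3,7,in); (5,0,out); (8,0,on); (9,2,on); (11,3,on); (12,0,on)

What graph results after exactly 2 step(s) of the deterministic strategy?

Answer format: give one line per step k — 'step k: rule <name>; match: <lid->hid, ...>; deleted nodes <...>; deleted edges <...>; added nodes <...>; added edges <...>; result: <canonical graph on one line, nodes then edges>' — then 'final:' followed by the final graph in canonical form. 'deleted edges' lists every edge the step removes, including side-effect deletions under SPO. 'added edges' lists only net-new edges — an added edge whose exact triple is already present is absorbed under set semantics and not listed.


step 1: rule r1; match: 0->5, 1->3, 2->0, 3->11; deleted nodes 11; deleted edges (11,3,on); added nodes 13; added edges (13,0,on); result: nodes: 0:P, 1:P, 2:P, 3:P, 5:t1, 6:t2, 7:t3, 8:tok, 9:tok, 12:tok, 13:tok edges: (0,6,in); (0,7,in); (2,6,in); (3,5,in); (3,7,in); (5,0,out); (8,0,on); (9,2,on); (12,0,on); (13,0,on)
step 2: rule r2; match: 0->6, 1->0, 2->2, 3->8, 4->9; deleted nodes 8, 9; deleted edges (8,0,on); (9,2,on); added nodes (none); added edges (none); result: nodes: 0:P, 1:P, 2:P, 3:P, 5:t1, 6:t2, 7:t3, 12:tok, 13:tok edges: (0,6,in); (0,7,in); (2,6,in); (3,5,in); (3,7,in); (5,0,out); (12,0,on); (13,0,on)
final:
nodes: 0:P, 1:P, 2:P, 3:P, 5:t1, 6:t2, 7:t3, 12:tok, 13:tok
edges: (0,6,in); (0,7,in); (2,6,in); (3,5,in); (3,7,in); (5,0,out); (12,0,on); (13,0,on)
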